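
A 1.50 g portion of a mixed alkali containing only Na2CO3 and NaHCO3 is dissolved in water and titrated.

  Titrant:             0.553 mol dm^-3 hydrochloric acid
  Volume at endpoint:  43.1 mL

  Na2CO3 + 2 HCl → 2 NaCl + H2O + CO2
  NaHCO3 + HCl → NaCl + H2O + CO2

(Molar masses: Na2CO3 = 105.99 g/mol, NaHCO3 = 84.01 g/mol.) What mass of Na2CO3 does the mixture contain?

n(HCl) = 0.0431 × 0.553 = 0.0238 mol
Let x = n(Na2CO3), y = n(NaHCO3).
Titrant: 2x + 1y = 0.0238;  mass: 105.99x + 84.01y = 1.50
Solving, x = 8.10 × 10^-3 mol, y = 7.64 × 10^-3 mol
mass of Na2CO3 = 8.10 × 10^-3 × 105.99 = 0.858 g

0.858 g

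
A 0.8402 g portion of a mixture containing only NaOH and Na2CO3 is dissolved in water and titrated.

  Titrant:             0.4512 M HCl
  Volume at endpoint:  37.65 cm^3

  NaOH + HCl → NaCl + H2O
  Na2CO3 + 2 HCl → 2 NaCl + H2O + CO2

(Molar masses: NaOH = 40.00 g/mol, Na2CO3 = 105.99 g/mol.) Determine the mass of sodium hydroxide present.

n(HCl) = 0.03765 × 0.4512 = 0.01699 mol
Let x = n(NaOH), y = n(Na2CO3).
Titrant: 1x + 2y = 0.01699;  mass: 40.00x + 105.99y = 0.8402
Solving, x = 4.622 × 10^-3 mol, y = 6.183 × 10^-3 mol
mass of NaOH = 4.622 × 10^-3 × 40.00 = 0.1849 g

0.1849 g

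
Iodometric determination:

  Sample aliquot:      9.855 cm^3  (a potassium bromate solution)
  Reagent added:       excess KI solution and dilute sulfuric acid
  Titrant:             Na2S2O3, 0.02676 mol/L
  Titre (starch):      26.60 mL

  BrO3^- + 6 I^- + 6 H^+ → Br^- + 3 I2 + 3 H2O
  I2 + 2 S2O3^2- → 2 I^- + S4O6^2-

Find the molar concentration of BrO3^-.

0.01204 mol/L

n(S2O3^2-) = 0.02660 × 0.02676 = 7.118 × 10^-4 mol
n(I2) = n(S2O3^2-)/2 = 3.559 × 10^-4 mol
From the 1:3 ratio, n(BrO3^-) in the aliquot = 1/3 × 3.559 × 10^-4 = 1.186 × 10^-4 mol
[BrO3^-] = 1.186 × 10^-4 / 0.009855 = 0.01204 mol/L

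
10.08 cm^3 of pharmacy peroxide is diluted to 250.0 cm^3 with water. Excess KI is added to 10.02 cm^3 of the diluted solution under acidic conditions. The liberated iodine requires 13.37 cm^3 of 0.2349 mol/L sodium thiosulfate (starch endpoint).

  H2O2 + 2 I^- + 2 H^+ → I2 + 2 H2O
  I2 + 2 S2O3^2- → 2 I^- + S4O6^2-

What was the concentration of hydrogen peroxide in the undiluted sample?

3.887 mol/L

n(S2O3^2-) = 0.01337 × 0.2349 = 3.141 × 10^-3 mol
n(I2) = n(S2O3^2-)/2 = 1.570 × 10^-3 mol
n(H2O2) in the aliquot = 1.570 × 10^-3 mol (1:1 ratio)
[H2O2]_dilute = 1.570 × 10^-3 / 0.01002 = 0.1567 mol/L
[H2O2]_original = 0.1567 × 250.0/10.08 = 3.887 mol/L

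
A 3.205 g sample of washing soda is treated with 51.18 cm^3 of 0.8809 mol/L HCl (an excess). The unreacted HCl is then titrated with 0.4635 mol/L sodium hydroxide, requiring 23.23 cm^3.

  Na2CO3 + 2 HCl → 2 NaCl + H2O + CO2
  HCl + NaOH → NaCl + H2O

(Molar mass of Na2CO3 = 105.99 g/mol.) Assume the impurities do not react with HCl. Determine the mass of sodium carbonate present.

1.819 g

n(HCl) added = 0.05118 × 0.8809 = 0.04508 mol
n(NaOH) used in back-titration = 0.02323 × 0.4635 = 0.01077 mol
n(HCl) left over = 0.01077 mol (1:1 ratio)
n(HCl) consumed by analyte = 0.04508 − 0.01077 = 0.03432 mol
From the 1:2 ratio, n(Na2CO3) = 1/2 × 0.03432 = 0.01716 mol
mass of Na2CO3 = 0.01716 × 105.99 = 1.819 g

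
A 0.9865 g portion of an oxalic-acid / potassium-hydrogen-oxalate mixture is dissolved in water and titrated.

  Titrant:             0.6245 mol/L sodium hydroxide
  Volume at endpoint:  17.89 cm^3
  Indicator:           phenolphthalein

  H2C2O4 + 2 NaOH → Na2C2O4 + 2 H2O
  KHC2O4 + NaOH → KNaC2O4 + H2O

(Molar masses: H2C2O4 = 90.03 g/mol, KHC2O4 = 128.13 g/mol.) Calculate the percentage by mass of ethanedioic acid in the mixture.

n(NaOH) = 0.01789 × 0.6245 = 0.01117 mol
Let x = n(H2C2O4), y = n(KHC2O4).
Titrant: 2x + 1y = 0.01117;  mass: 90.03x + 128.13y = 0.9865
Solving, x = 2.677 × 10^-3 mol, y = 5.818 × 10^-3 mol
mass of H2C2O4 = 2.677 × 10^-3 × 90.03 = 0.2410 g
% H2C2O4 = 0.2410 / 0.9865 × 100 = 24.43 %

24.43 %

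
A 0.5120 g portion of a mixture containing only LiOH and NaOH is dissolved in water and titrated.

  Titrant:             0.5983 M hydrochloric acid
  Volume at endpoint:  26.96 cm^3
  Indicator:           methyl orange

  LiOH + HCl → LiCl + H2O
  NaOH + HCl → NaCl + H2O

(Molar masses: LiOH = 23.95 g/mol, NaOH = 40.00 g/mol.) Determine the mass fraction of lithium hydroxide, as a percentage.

n(HCl) = 0.02696 × 0.5983 = 0.01613 mol
Let x = n(LiOH), y = n(NaOH).
Titrant: 1x + 1y = 0.01613;  mass: 23.95x + 40.00y = 0.5120
Solving, x = 8.299 × 10^-3 mol, y = 7.831 × 10^-3 mol
mass of LiOH = 8.299 × 10^-3 × 23.95 = 0.1988 g
% LiOH = 0.1988 / 0.5120 × 100 = 38.82 %

38.82 %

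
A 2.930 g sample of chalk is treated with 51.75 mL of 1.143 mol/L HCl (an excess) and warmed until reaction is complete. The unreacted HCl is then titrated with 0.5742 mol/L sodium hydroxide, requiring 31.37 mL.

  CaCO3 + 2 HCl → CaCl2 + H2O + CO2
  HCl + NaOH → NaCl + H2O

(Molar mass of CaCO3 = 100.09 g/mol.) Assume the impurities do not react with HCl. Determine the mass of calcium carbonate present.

2.059 g

n(HCl) added = 0.05175 × 1.143 = 0.05915 mol
n(NaOH) used in back-titration = 0.03137 × 0.5742 = 0.01801 mol
n(HCl) left over = 0.01801 mol (1:1 ratio)
n(HCl) consumed by analyte = 0.05915 − 0.01801 = 0.04114 mol
From the 1:2 ratio, n(CaCO3) = 1/2 × 0.04114 = 0.02057 mol
mass of CaCO3 = 0.02057 × 100.09 = 2.059 g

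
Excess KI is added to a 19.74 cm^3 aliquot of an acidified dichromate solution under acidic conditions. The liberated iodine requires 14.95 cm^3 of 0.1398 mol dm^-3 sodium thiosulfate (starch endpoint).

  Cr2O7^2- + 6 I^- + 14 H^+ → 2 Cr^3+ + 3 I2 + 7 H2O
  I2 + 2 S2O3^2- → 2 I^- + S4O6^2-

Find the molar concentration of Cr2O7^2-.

n(S2O3^2-) = 0.01495 × 0.1398 = 2.090 × 10^-3 mol
n(I2) = n(S2O3^2-)/2 = 1.045 × 10^-3 mol
From the 1:3 ratio, n(Cr2O7^2-) in the aliquot = 1/3 × 1.045 × 10^-3 = 3.483 × 10^-4 mol
[Cr2O7^2-] = 3.483 × 10^-4 / 0.01974 = 0.01765 mol/L

0.01765 mol/L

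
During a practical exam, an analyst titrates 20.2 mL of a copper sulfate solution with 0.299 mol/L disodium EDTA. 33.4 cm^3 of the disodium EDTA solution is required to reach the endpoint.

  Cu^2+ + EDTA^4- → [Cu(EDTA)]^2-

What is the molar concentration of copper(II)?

0.494 mol/L

n(EDTA) = 0.0334 L × 0.299 mol/L = 9.99 × 10^-3 mol
n(Cu2+) = 9.99 × 10^-3 mol (1:1 mole ratio)
[Cu2+] = 9.99 × 10^-3 mol / 0.0202 L = 0.494 mol/L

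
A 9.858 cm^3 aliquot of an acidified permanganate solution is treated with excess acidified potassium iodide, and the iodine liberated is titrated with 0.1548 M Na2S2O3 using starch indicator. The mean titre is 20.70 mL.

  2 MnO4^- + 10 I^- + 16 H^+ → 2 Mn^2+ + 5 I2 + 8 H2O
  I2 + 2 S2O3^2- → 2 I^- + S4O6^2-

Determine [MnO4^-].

n(S2O3^2-) = 0.02070 × 0.1548 = 3.204 × 10^-3 mol
n(I2) = n(S2O3^2-)/2 = 1.602 × 10^-3 mol
From the 2:5 ratio, n(MnO4^-) in the aliquot = 2/5 × 1.602 × 10^-3 = 6.409 × 10^-4 mol
[MnO4^-] = 6.409 × 10^-4 / 0.009858 = 0.06501 mol/L

0.06501 M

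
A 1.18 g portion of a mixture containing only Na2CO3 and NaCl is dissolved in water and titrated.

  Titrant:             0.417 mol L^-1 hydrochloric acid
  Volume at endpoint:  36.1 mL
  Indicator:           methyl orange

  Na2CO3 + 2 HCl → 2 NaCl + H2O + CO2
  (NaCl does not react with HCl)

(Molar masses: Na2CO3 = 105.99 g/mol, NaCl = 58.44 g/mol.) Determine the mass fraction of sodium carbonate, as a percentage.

67.6 %

n(HCl) = 0.0361 × 0.417 = 0.0151 mol
Let x = n(Na2CO3), y = n(NaCl).
Titrant: 2x = 0.0151;  mass: 105.99x + 58.44y = 1.18
Solving, x = 7.53 × 10^-3 mol, y = 6.54 × 10^-3 mol
mass of Na2CO3 = 7.53 × 10^-3 × 105.99 = 0.798 g
% Na2CO3 = 0.798 / 1.18 × 100 = 67.6 %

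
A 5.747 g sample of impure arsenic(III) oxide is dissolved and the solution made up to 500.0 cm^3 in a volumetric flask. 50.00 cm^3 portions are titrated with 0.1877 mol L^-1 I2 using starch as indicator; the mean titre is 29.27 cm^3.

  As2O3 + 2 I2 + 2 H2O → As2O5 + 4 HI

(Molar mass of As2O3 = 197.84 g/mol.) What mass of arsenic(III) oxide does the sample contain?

n(I2) per titration = 0.02927 × 0.1877 = 5.494 × 10^-3 mol
From the 1:2 ratio, n(As2O3) in each aliquot = 1/2 × 5.494 × 10^-3 = 2.747 × 10^-3 mol
n(As2O3) in the whole flask = 2.747 × 10^-3 × 500.0/50.00 = 0.02747 mol
mass of As2O3 = 0.02747 × 197.84 = 5.435 g

5.435 g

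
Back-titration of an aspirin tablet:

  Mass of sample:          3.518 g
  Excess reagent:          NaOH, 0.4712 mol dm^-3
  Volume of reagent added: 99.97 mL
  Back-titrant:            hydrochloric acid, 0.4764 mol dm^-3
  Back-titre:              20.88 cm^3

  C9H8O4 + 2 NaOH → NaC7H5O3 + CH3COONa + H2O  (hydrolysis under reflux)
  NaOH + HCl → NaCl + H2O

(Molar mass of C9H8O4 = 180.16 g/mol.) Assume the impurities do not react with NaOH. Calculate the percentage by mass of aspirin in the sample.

n(NaOH) added = 0.09997 × 0.4712 = 0.04711 mol
n(HCl) used in back-titration = 0.02088 × 0.4764 = 9.947 × 10^-3 mol
n(NaOH) left over = 9.947 × 10^-3 mol (1:1 ratio)
n(NaOH) consumed by analyte = 0.04711 − 9.947 × 10^-3 = 0.03716 mol
From the 1:2 ratio, n(C9H8O4) = 1/2 × 0.03716 = 0.01858 mol
mass of C9H8O4 = 0.01858 × 180.16 = 3.347 g
% C9H8O4 = 3.347 / 3.518 × 100 = 95.15 %

95.15 %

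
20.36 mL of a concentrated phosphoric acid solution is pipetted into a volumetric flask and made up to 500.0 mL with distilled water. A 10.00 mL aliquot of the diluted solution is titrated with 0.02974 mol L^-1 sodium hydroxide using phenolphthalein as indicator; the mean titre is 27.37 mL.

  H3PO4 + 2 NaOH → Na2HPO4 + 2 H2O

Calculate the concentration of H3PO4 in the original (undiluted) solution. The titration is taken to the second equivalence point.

n(NaOH) = 0.02737 × 0.02974 = 8.140 × 10^-4 mol
From the 1:2 ratio, n(H3PO4) in the aliquot = 1/2 × 8.140 × 10^-4 = 4.070 × 10^-4 mol
[H3PO4]_dilute = 4.070 × 10^-4 / 0.01000 = 0.04070 mol/L
Dilution factor = 500.0 / 20.36 = 24.56
[H3PO4]_stock = 0.04070 × 24.56 = 0.9995 mol/L

0.9995 mol/L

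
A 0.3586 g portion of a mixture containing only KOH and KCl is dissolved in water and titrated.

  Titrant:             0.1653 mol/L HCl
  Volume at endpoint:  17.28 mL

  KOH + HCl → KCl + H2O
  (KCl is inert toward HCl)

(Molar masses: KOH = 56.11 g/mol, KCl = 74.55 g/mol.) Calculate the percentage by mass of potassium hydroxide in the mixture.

44.69 %

n(HCl) = 0.01728 × 0.1653 = 2.856 × 10^-3 mol
Let x = n(KOH), y = n(KCl).
Titrant: 1x = 2.856 × 10^-3;  mass: 56.11x + 74.55y = 0.3586
Solving, x = 2.856 × 10^-3 mol, y = 2.660 × 10^-3 mol
mass of KOH = 2.856 × 10^-3 × 56.11 = 0.1603 g
% KOH = 0.1603 / 0.3586 × 100 = 44.69 %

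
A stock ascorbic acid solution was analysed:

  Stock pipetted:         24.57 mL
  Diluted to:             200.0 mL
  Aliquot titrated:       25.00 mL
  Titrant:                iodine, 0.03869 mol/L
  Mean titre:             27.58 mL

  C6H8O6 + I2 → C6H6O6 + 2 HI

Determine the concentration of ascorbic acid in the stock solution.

0.3474 mol/L

n(I2) = 0.02758 × 0.03869 = 1.067 × 10^-3 mol
n(C6H8O6) in the aliquot = 1.067 × 10^-3 mol (1:1 ratio)
[C6H8O6]_dilute = 1.067 × 10^-3 / 0.02500 = 0.04268 mol/L
Dilution factor = 200.0 / 24.57 = 8.140
[C6H8O6]_stock = 0.04268 × 8.140 = 0.3474 mol/L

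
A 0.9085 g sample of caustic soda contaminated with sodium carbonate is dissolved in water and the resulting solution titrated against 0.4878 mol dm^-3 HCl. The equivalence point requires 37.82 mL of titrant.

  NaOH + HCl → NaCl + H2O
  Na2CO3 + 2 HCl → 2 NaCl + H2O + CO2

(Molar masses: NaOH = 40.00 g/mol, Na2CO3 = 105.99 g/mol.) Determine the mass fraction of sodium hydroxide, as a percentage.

23.44 %

n(HCl) = 0.03782 × 0.4878 = 0.01845 mol
Let x = n(NaOH), y = n(Na2CO3).
Titrant: 1x + 2y = 0.01845;  mass: 40.00x + 105.99y = 0.9085
Solving, x = 5.324 × 10^-3 mol, y = 6.562 × 10^-3 mol
mass of NaOH = 5.324 × 10^-3 × 40.00 = 0.2130 g
% NaOH = 0.2130 / 0.9085 × 100 = 23.44 %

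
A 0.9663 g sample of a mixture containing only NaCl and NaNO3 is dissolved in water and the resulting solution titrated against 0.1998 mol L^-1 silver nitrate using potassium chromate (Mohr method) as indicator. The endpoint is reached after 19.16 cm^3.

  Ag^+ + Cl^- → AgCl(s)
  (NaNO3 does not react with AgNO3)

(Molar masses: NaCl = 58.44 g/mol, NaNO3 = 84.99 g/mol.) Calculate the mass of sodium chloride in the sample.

0.2237 g

n(AgNO3) = 0.01916 × 0.1998 = 3.828 × 10^-3 mol
Let x = n(NaCl), y = n(NaNO3).
Titrant: 1x = 3.828 × 10^-3;  mass: 58.44x + 84.99y = 0.9663
Solving, x = 3.828 × 10^-3 mol, y = 8.737 × 10^-3 mol
mass of NaCl = 3.828 × 10^-3 × 58.44 = 0.2237 g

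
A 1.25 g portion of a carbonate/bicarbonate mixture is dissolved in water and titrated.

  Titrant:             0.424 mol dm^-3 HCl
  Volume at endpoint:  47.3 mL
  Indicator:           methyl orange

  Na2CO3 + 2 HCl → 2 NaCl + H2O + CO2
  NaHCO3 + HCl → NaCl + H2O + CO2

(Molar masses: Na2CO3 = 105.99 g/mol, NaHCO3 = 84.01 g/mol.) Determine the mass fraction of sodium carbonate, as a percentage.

59.4 %

n(HCl) = 0.0473 × 0.424 = 0.0201 mol
Let x = n(Na2CO3), y = n(NaHCO3).
Titrant: 2x + 1y = 0.0201;  mass: 105.99x + 84.01y = 1.25
Solving, x = 7.01 × 10^-3 mol, y = 6.03 × 10^-3 mol
mass of Na2CO3 = 7.01 × 10^-3 × 105.99 = 0.743 g
% Na2CO3 = 0.743 / 1.25 × 100 = 59.4 %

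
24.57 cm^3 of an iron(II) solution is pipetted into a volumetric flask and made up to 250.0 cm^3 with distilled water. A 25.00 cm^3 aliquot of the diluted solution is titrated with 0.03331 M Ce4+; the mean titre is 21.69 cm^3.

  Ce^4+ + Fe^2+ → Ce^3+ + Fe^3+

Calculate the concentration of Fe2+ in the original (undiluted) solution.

0.2941 M

n(Ce4+) = 0.02169 × 0.03331 = 7.225 × 10^-4 mol
n(Fe2+) in the aliquot = 7.225 × 10^-4 mol (1:1 ratio)
[Fe2+]_dilute = 7.225 × 10^-4 / 0.02500 = 0.02890 mol/L
Dilution factor = 250.0 / 24.57 = 10.18
[Fe2+]_stock = 0.02890 × 10.18 = 0.2941 mol/L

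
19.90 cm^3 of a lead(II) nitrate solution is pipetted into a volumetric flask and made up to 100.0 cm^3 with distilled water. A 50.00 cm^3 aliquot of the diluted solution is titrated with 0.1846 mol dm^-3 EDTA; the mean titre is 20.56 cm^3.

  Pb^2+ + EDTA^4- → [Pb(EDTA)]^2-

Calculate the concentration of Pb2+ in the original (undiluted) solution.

0.3814 mol/L

n(EDTA) = 0.02056 × 0.1846 = 3.795 × 10^-3 mol
n(Pb2+) in the aliquot = 3.795 × 10^-3 mol (1:1 ratio)
[Pb2+]_dilute = 3.795 × 10^-3 / 0.05000 = 0.07591 mol/L
Dilution factor = 100.0 / 19.90 = 5.025
[Pb2+]_stock = 0.07591 × 5.025 = 0.3814 mol/L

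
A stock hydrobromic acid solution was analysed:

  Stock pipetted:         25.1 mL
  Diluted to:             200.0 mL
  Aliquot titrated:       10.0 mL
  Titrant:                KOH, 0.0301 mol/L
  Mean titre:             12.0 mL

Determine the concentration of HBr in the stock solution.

HBr + KOH → KBr + H2O
n(KOH) = 0.0120 × 0.0301 = 3.61 × 10^-4 mol
n(HBr) in the aliquot = 3.61 × 10^-4 mol (1:1 ratio)
[HBr]_dilute = 3.61 × 10^-4 / 0.0100 = 0.0361 mol/L
Dilution factor = 200.0 / 25.1 = 7.968
[HBr]_stock = 0.0361 × 7.968 = 0.288 mol/L

0.288 mol/L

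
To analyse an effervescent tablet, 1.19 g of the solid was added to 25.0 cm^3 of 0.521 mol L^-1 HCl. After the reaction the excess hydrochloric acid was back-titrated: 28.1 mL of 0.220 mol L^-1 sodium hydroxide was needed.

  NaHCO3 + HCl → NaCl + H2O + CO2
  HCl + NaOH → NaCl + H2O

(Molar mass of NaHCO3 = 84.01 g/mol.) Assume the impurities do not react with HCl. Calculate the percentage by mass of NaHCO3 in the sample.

48.3 %

n(HCl) added = 0.0250 × 0.521 = 0.0130 mol
n(NaOH) used in back-titration = 0.0281 × 0.220 = 6.18 × 10^-3 mol
n(HCl) left over = 6.18 × 10^-3 mol (1:1 ratio)
n(HCl) consumed by analyte = 0.0130 − 6.18 × 10^-3 = 6.84 × 10^-3 mol
n(NaHCO3) = 6.84 × 10^-3 mol (1:1 ratio)
mass of NaHCO3 = 6.84 × 10^-3 × 84.01 = 0.575 g
% NaHCO3 = 0.575 / 1.19 × 100 = 48.3 %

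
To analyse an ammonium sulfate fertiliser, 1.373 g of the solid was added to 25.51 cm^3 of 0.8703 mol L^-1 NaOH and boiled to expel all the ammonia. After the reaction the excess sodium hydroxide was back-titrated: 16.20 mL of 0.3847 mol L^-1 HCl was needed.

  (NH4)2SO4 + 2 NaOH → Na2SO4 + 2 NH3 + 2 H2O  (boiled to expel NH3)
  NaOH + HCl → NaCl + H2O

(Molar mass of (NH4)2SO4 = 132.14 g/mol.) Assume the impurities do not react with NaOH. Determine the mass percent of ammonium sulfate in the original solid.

76.85 %

n(NaOH) added = 0.02551 × 0.8703 = 0.02220 mol
n(HCl) used in back-titration = 0.01620 × 0.3847 = 6.232 × 10^-3 mol
n(NaOH) left over = 6.232 × 10^-3 mol (1:1 ratio)
n(NaOH) consumed by analyte = 0.02220 − 6.232 × 10^-3 = 0.01597 mol
From the 1:2 ratio, n((NH4)2SO4) = 1/2 × 0.01597 = 7.985 × 10^-3 mol
mass of (NH4)2SO4 = 7.985 × 10^-3 × 132.14 = 1.055 g
% (NH4)2SO4 = 1.055 / 1.373 × 100 = 76.85 %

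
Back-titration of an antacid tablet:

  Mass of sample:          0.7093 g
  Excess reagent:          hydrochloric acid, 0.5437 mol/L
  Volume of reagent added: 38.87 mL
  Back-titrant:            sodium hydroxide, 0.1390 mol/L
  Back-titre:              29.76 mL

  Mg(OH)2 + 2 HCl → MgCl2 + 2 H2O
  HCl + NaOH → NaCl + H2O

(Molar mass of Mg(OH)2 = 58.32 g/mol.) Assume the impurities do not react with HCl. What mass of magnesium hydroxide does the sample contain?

0.4956 g

n(HCl) added = 0.03887 × 0.5437 = 0.02113 mol
n(NaOH) used in back-titration = 0.02976 × 0.1390 = 4.137 × 10^-3 mol
n(HCl) left over = 4.137 × 10^-3 mol (1:1 ratio)
n(HCl) consumed by analyte = 0.02113 − 4.137 × 10^-3 = 0.01700 mol
From the 1:2 ratio, n(Mg(OH)2) = 1/2 × 0.01700 = 8.498 × 10^-3 mol
mass of Mg(OH)2 = 8.498 × 10^-3 × 58.32 = 0.4956 g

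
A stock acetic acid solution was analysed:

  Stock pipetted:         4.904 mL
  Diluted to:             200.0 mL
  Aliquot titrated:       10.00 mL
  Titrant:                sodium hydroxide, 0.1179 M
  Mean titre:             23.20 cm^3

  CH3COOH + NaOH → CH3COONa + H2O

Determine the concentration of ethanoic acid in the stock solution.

11.16 M

n(NaOH) = 0.02320 × 0.1179 = 2.735 × 10^-3 mol
n(CH3COOH) in the aliquot = 2.735 × 10^-3 mol (1:1 ratio)
[CH3COOH]_dilute = 2.735 × 10^-3 / 0.01000 = 0.2735 mol/L
Dilution factor = 200.0 / 4.904 = 40.78
[CH3COOH]_stock = 0.2735 × 40.78 = 11.16 mol/L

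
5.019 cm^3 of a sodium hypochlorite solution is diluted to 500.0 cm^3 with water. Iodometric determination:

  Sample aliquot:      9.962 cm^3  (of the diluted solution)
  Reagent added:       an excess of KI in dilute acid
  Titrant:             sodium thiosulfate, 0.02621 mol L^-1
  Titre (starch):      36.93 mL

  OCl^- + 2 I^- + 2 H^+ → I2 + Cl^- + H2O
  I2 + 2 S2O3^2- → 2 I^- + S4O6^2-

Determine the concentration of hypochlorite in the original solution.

n(S2O3^2-) = 0.03693 × 0.02621 = 9.679 × 10^-4 mol
n(I2) = n(S2O3^2-)/2 = 4.840 × 10^-4 mol
n(OCl^-) in the aliquot = 4.840 × 10^-4 mol (1:1 ratio)
[OCl^-]_dilute = 4.840 × 10^-4 / 0.009962 = 0.04858 mol/L
[OCl^-]_original = 0.04858 × 500.0/5.019 = 4.840 mol/L

4.840 mol/L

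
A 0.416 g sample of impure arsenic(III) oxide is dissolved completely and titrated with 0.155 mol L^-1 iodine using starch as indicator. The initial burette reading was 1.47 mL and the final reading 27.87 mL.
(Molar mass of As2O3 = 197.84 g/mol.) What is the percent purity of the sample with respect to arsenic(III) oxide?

97.3 %

As2O3 + 2 I2 + 2 H2O → As2O5 + 4 HI
n(I2) = 0.0264 L × 0.155 mol/L = 4.09 × 10^-3 mol
From the 1:2 ratio, n(As2O3) = 1/2 × 4.09 × 10^-3 = 2.05 × 10^-3 mol
mass of As2O3 = 2.05 × 10^-3 × 197.84 g/mol = 0.405 g
% As2O3 = 0.405 / 0.416 × 100 = 97.3 %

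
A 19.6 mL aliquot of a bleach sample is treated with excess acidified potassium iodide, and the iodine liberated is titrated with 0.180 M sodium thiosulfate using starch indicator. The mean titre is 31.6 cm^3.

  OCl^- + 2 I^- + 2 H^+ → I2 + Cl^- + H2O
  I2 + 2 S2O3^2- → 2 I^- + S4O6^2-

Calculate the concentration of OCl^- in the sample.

n(S2O3^2-) = 0.0316 × 0.180 = 5.69 × 10^-3 mol
n(I2) = n(S2O3^2-)/2 = 2.84 × 10^-3 mol
n(OCl^-) in the aliquot = 2.84 × 10^-3 mol (1:1 ratio)
[OCl^-] = 2.84 × 10^-3 / 0.0196 = 0.145 mol/L

0.145 M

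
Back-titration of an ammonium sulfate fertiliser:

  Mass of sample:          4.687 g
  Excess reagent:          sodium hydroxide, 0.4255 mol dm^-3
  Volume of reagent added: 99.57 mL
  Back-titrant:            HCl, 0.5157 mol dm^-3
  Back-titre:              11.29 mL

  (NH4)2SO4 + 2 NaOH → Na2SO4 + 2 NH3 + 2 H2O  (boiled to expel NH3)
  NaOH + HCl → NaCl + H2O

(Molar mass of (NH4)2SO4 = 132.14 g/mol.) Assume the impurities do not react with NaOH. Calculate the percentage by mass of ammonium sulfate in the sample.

n(NaOH) added = 0.09957 × 0.4255 = 0.04237 mol
n(HCl) used in back-titration = 0.01129 × 0.5157 = 5.822 × 10^-3 mol
n(NaOH) left over = 5.822 × 10^-3 mol (1:1 ratio)
n(NaOH) consumed by analyte = 0.04237 − 5.822 × 10^-3 = 0.03654 mol
From the 1:2 ratio, n((NH4)2SO4) = 1/2 × 0.03654 = 0.01827 mol
mass of (NH4)2SO4 = 0.01827 × 132.14 = 2.415 g
% (NH4)2SO4 = 2.415 / 4.687 × 100 = 51.52 %

51.52 %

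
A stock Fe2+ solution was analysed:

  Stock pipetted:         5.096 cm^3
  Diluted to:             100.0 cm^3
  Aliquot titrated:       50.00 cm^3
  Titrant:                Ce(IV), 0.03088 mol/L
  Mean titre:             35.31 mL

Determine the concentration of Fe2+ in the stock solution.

0.4279 mol/L

Ce^4+ + Fe^2+ → Ce^3+ + Fe^3+
n(Ce4+) = 0.03531 × 0.03088 = 1.090 × 10^-3 mol
n(Fe2+) in the aliquot = 1.090 × 10^-3 mol (1:1 ratio)
[Fe2+]_dilute = 1.090 × 10^-3 / 0.05000 = 0.02181 mol/L
Dilution factor = 100.0 / 5.096 = 19.62
[Fe2+]_stock = 0.02181 × 19.62 = 0.4279 mol/L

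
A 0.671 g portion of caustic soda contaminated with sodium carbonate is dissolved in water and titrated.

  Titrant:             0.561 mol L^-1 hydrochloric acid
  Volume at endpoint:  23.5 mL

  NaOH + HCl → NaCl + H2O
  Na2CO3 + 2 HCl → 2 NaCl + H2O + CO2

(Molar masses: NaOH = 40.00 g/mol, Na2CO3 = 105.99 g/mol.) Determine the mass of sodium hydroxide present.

n(HCl) = 0.0235 × 0.561 = 0.0132 mol
Let x = n(NaOH), y = n(Na2CO3).
Titrant: 1x + 2y = 0.0132;  mass: 40.00x + 105.99y = 0.671
Solving, x = 2.13 × 10^-3 mol, y = 5.53 × 10^-3 mol
mass of NaOH = 2.13 × 10^-3 × 40.00 = 0.0851 g

0.0851 g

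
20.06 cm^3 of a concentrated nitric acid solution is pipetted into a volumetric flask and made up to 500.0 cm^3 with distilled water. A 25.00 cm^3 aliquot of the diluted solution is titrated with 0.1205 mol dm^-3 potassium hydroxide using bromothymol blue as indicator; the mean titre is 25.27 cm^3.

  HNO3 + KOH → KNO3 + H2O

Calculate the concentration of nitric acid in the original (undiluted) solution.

3.036 mol/L

n(KOH) = 0.02527 × 0.1205 = 3.045 × 10^-3 mol
n(HNO3) in the aliquot = 3.045 × 10^-3 mol (1:1 ratio)
[HNO3]_dilute = 3.045 × 10^-3 / 0.02500 = 0.1218 mol/L
Dilution factor = 500.0 / 20.06 = 24.93
[HNO3]_stock = 0.1218 × 24.93 = 3.036 mol/L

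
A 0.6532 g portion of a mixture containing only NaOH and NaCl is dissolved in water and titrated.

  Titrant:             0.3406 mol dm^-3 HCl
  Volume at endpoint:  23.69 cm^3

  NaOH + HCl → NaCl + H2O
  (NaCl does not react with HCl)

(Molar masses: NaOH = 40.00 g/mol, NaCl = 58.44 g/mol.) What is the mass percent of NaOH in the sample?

49.41 %

n(HCl) = 0.02369 × 0.3406 = 8.069 × 10^-3 mol
Let x = n(NaOH), y = n(NaCl).
Titrant: 1x = 8.069 × 10^-3;  mass: 40.00x + 58.44y = 0.6532
Solving, x = 8.069 × 10^-3 mol, y = 5.654 × 10^-3 mol
mass of NaOH = 8.069 × 10^-3 × 40.00 = 0.3228 g
% NaOH = 0.3228 / 0.6532 × 100 = 49.41 %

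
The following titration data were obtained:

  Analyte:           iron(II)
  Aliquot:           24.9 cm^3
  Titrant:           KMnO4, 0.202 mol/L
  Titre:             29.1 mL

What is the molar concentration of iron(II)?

MnO4^- + 5 Fe^2+ + 8 H^+ → Mn^2+ + 5 Fe^3+ + 4 H2O
n(KMnO4) = 0.0291 L × 0.202 mol/L = 5.88 × 10^-3 mol
From the 5:1 mole ratio, n(Fe2+) = 5/1 × 5.88 × 10^-3 = 0.0294 mol
[Fe2+] = 0.0294 mol / 0.0249 L = 1.18 mol/L

1.18 mol/L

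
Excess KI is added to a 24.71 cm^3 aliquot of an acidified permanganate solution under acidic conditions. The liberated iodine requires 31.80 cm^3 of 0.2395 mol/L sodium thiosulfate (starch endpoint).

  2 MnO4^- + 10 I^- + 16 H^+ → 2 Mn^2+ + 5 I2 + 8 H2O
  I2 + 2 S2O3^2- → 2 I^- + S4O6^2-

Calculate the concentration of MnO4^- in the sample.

0.06164 mol/L

n(S2O3^2-) = 0.03180 × 0.2395 = 7.616 × 10^-3 mol
n(I2) = n(S2O3^2-)/2 = 3.808 × 10^-3 mol
From the 2:5 ratio, n(MnO4^-) in the aliquot = 2/5 × 3.808 × 10^-3 = 1.523 × 10^-3 mol
[MnO4^-] = 1.523 × 10^-3 / 0.02471 = 0.06164 mol/L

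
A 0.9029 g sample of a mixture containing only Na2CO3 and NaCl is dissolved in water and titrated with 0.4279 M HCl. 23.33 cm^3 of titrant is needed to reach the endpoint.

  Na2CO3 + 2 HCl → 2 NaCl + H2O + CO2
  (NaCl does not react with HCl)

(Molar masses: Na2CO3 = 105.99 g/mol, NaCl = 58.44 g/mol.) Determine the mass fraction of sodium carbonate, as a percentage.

n(HCl) = 0.02333 × 0.4279 = 9.983 × 10^-3 mol
Let x = n(Na2CO3), y = n(NaCl).
Titrant: 2x = 9.983 × 10^-3;  mass: 105.99x + 58.44y = 0.9029
Solving, x = 4.991 × 10^-3 mol, y = 6.397 × 10^-3 mol
mass of Na2CO3 = 4.991 × 10^-3 × 105.99 = 0.5290 g
% Na2CO3 = 0.5290 / 0.9029 × 100 = 58.59 %

58.59 %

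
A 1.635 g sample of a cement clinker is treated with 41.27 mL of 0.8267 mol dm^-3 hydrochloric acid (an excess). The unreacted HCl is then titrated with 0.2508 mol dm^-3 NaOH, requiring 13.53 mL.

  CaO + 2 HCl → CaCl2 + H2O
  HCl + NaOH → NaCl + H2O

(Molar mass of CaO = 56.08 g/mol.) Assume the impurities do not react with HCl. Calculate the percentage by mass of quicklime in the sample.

52.69 %

n(HCl) added = 0.04127 × 0.8267 = 0.03412 mol
n(NaOH) used in back-titration = 0.01353 × 0.2508 = 3.393 × 10^-3 mol
n(HCl) left over = 3.393 × 10^-3 mol (1:1 ratio)
n(HCl) consumed by analyte = 0.03412 − 3.393 × 10^-3 = 0.03072 mol
From the 1:2 ratio, n(CaO) = 1/2 × 0.03072 = 0.01536 mol
mass of CaO = 0.01536 × 56.08 = 0.8615 g
% CaO = 0.8615 / 1.635 × 100 = 52.69 %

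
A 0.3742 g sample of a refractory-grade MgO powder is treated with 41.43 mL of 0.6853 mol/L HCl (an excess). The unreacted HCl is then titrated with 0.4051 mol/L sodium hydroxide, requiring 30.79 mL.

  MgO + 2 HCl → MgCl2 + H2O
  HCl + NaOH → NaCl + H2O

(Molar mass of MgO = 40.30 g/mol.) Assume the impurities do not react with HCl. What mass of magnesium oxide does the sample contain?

n(HCl) added = 0.04143 × 0.6853 = 0.02839 mol
n(NaOH) used in back-titration = 0.03079 × 0.4051 = 0.01247 mol
n(HCl) left over = 0.01247 mol (1:1 ratio)
n(HCl) consumed by analyte = 0.02839 − 0.01247 = 0.01592 mol
From the 1:2 ratio, n(MgO) = 1/2 × 0.01592 = 7.959 × 10^-3 mol
mass of MgO = 7.959 × 10^-3 × 40.30 = 0.3208 g

0.3208 g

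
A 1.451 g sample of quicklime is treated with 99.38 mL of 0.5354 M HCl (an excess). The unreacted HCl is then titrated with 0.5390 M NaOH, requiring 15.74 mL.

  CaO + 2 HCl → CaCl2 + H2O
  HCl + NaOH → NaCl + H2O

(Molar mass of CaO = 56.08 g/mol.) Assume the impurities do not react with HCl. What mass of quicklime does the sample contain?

1.254 g

n(HCl) added = 0.09938 × 0.5354 = 0.05321 mol
n(NaOH) used in back-titration = 0.01574 × 0.5390 = 8.484 × 10^-3 mol
n(HCl) left over = 8.484 × 10^-3 mol (1:1 ratio)
n(HCl) consumed by analyte = 0.05321 − 8.484 × 10^-3 = 0.04472 mol
From the 1:2 ratio, n(CaO) = 1/2 × 0.04472 = 0.02236 mol
mass of CaO = 0.02236 × 56.08 = 1.254 g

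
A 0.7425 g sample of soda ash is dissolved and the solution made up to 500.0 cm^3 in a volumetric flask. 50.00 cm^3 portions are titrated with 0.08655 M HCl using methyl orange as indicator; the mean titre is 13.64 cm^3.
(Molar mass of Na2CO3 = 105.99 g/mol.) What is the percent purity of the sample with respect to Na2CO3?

84.26 %

Na2CO3 + 2 HCl → 2 NaCl + H2O + CO2
n(HCl) per titration = 0.01364 × 0.08655 = 1.181 × 10^-3 mol
From the 1:2 ratio, n(Na2CO3) in each aliquot = 1/2 × 1.181 × 10^-3 = 5.903 × 10^-4 mol
n(Na2CO3) in the whole flask = 5.903 × 10^-4 × 500.0/50.00 = 5.903 × 10^-3 mol
mass of Na2CO3 = 5.903 × 10^-3 × 105.99 = 0.6256 g
% Na2CO3 = 0.6256 / 0.7425 × 100 = 84.26 %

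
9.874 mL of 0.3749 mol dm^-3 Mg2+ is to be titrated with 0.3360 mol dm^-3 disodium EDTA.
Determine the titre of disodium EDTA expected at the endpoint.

Mg^2+ + EDTA^4- → [Mg(EDTA)]^2-
n(Mg2+) = 0.009874 L × 0.3749 mol/L = 3.702 × 10^-3 mol
n(EDTA) = 3.702 × 10^-3 mol (1:1 stoichiometry)
V(EDTA) = 3.702 × 10^-3 mol / 0.3360 mol/L = 0.01102 L = 11.02 mL

11.02 mL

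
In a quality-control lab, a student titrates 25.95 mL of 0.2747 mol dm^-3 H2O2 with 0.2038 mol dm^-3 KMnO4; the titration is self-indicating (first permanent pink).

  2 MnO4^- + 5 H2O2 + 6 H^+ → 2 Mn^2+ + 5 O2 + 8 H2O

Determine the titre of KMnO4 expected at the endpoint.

13.99 mL

n(H2O2) = 0.02595 L × 0.2747 mol/L = 7.128 × 10^-3 mol
From the 2:5 stoichiometry, n(KMnO4) = 2/5 × 7.128 × 10^-3 = 2.851 × 10^-3 mol
V(KMnO4) = 2.851 × 10^-3 mol / 0.2038 mol/L = 0.01399 L = 13.99 mL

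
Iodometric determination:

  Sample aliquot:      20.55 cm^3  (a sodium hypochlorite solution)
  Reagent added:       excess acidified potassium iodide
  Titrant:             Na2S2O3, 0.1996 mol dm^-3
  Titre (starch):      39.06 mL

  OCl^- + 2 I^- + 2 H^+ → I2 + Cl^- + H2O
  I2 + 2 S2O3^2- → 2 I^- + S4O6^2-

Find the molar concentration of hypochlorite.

n(S2O3^2-) = 0.03906 × 0.1996 = 7.796 × 10^-3 mol
n(I2) = n(S2O3^2-)/2 = 3.898 × 10^-3 mol
n(OCl^-) in the aliquot = 3.898 × 10^-3 mol (1:1 ratio)
[OCl^-] = 3.898 × 10^-3 / 0.02055 = 0.1897 mol/L

0.1897 mol/L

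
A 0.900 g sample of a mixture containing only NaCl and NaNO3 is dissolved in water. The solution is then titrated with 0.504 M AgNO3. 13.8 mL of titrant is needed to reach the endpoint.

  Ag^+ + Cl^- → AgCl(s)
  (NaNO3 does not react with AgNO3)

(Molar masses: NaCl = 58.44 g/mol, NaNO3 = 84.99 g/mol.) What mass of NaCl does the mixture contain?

n(AgNO3) = 0.0138 × 0.504 = 6.96 × 10^-3 mol
Let x = n(NaCl), y = n(NaNO3).
Titrant: 1x = 6.96 × 10^-3;  mass: 58.44x + 84.99y = 0.900
Solving, x = 6.96 × 10^-3 mol, y = 5.81 × 10^-3 mol
mass of NaCl = 6.96 × 10^-3 × 58.44 = 0.406 g

0.406 g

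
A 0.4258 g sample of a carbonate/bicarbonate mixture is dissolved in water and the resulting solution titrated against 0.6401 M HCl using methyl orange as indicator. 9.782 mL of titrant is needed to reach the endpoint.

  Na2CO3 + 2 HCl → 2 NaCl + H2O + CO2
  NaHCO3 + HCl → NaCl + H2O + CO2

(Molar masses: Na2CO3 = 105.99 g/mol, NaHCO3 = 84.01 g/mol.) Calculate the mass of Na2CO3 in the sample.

n(HCl) = 0.009782 × 0.6401 = 6.261 × 10^-3 mol
Let x = n(Na2CO3), y = n(NaHCO3).
Titrant: 2x + 1y = 6.261 × 10^-3;  mass: 105.99x + 84.01y = 0.4258
Solving, x = 1.616 × 10^-3 mol, y = 3.030 × 10^-3 mol
mass of Na2CO3 = 1.616 × 10^-3 × 105.99 = 0.1713 g

0.1713 g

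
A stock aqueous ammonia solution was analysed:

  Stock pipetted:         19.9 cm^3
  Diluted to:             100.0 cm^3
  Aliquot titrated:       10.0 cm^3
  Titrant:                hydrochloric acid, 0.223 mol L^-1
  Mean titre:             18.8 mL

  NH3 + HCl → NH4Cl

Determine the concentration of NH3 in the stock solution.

n(HCl) = 0.0188 × 0.223 = 4.19 × 10^-3 mol
n(NH3) in the aliquot = 4.19 × 10^-3 mol (1:1 ratio)
[NH3]_dilute = 4.19 × 10^-3 / 0.0100 = 0.419 mol/L
Dilution factor = 100.0 / 19.9 = 5.025
[NH3]_stock = 0.419 × 5.025 = 2.11 mol/L

2.11 mol/L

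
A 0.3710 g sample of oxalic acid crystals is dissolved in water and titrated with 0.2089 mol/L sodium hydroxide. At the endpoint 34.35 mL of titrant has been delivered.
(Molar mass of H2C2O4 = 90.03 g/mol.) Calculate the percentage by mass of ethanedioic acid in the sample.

87.07 %

H2C2O4 + 2 NaOH → Na2C2O4 + 2 H2O
n(NaOH) = 0.03435 L × 0.2089 mol/L = 7.176 × 10^-3 mol
From the 1:2 ratio, n(H2C2O4) = 1/2 × 7.176 × 10^-3 = 3.588 × 10^-3 mol
mass of H2C2O4 = 3.588 × 10^-3 × 90.03 g/mol = 0.3230 g
% H2C2O4 = 0.3230 / 0.3710 × 100 = 87.07 %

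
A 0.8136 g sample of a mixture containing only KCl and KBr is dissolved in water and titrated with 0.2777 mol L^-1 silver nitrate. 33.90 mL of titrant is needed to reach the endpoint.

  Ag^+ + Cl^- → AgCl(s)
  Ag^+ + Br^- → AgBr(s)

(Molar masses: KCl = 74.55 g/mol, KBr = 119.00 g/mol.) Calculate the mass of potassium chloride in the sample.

0.5143 g

n(AgNO3) = 0.03390 × 0.2777 = 9.414 × 10^-3 mol
Let x = n(KCl), y = n(KBr).
Titrant: 1x + 1y = 9.414 × 10^-3;  mass: 74.55x + 119.00y = 0.8136
Solving, x = 6.899 × 10^-3 mol, y = 2.515 × 10^-3 mol
mass of KCl = 6.899 × 10^-3 × 74.55 = 0.5143 g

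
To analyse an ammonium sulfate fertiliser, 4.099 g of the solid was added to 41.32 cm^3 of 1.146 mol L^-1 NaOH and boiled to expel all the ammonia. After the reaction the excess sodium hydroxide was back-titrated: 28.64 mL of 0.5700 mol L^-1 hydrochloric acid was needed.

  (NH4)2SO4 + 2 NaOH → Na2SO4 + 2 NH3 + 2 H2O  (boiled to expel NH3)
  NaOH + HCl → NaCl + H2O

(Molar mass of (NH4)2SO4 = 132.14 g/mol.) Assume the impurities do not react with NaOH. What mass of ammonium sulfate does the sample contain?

n(NaOH) added = 0.04132 × 1.146 = 0.04735 mol
n(HCl) used in back-titration = 0.02864 × 0.5700 = 0.01632 mol
n(NaOH) left over = 0.01632 mol (1:1 ratio)
n(NaOH) consumed by analyte = 0.04735 − 0.01632 = 0.03103 mol
From the 1:2 ratio, n((NH4)2SO4) = 1/2 × 0.03103 = 0.01551 mol
mass of (NH4)2SO4 = 0.01551 × 132.14 = 2.050 g

2.050 g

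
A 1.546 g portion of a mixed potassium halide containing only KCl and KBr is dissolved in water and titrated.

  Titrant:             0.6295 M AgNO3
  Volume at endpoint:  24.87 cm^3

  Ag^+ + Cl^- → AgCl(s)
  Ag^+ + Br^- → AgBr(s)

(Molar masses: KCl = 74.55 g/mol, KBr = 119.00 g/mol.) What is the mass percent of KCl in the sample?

n(AgNO3) = 0.02487 × 0.6295 = 0.01566 mol
Let x = n(KCl), y = n(KBr).
Titrant: 1x + 1y = 0.01566;  mass: 74.55x + 119.00y = 1.546
Solving, x = 7.132 × 10^-3 mol, y = 8.524 × 10^-3 mol
mass of KCl = 7.132 × 10^-3 × 74.55 = 0.5317 g
% KCl = 0.5317 / 1.546 × 100 = 34.39 %

34.39 %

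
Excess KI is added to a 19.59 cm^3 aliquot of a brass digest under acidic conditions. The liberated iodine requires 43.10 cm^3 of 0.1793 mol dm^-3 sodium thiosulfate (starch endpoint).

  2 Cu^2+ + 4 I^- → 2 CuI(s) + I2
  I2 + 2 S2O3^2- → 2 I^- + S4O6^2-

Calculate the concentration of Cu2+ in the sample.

0.3945 mol/L

n(S2O3^2-) = 0.04310 × 0.1793 = 7.728 × 10^-3 mol
n(I2) = n(S2O3^2-)/2 = 3.864 × 10^-3 mol
From the 2:1 ratio, n(Cu2+) in the aliquot = 2/1 × 3.864 × 10^-3 = 7.728 × 10^-3 mol
[Cu2+] = 7.728 × 10^-3 / 0.01959 = 0.3945 mol/L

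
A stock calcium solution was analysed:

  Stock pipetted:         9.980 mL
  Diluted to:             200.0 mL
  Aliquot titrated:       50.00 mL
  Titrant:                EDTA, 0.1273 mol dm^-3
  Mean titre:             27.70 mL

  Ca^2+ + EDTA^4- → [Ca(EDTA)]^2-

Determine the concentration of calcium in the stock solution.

1.413 mol/L

n(EDTA) = 0.02770 × 0.1273 = 3.526 × 10^-3 mol
n(Ca2+) in the aliquot = 3.526 × 10^-3 mol (1:1 ratio)
[Ca2+]_dilute = 3.526 × 10^-3 / 0.05000 = 0.07052 mol/L
Dilution factor = 200.0 / 9.980 = 20.04
[Ca2+]_stock = 0.07052 × 20.04 = 1.413 mol/L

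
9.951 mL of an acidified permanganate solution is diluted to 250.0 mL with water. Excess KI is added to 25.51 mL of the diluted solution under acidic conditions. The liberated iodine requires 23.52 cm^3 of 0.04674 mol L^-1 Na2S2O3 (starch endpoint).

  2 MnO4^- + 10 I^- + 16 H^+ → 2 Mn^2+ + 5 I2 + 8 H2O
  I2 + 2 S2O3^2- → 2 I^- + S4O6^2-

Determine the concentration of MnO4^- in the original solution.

n(S2O3^2-) = 0.02352 × 0.04674 = 1.099 × 10^-3 mol
n(I2) = n(S2O3^2-)/2 = 5.497 × 10^-4 mol
From the 2:5 ratio, n(MnO4^-) in the aliquot = 2/5 × 5.497 × 10^-4 = 2.199 × 10^-4 mol
[MnO4^-]_dilute = 2.199 × 10^-4 / 0.02551 = 0.008619 mol/L
[MnO4^-]_original = 0.008619 × 250.0/9.951 = 0.2165 mol/L

0.2165 mol/L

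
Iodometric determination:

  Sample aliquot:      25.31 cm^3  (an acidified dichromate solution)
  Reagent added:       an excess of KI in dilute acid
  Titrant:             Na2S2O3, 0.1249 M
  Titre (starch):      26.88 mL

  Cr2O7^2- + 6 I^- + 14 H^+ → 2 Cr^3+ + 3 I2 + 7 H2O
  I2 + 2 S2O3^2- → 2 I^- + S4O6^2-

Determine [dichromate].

0.02211 M

n(S2O3^2-) = 0.02688 × 0.1249 = 3.357 × 10^-3 mol
n(I2) = n(S2O3^2-)/2 = 1.679 × 10^-3 mol
From the 1:3 ratio, n(Cr2O7^2-) in the aliquot = 1/3 × 1.679 × 10^-3 = 5.596 × 10^-4 mol
[Cr2O7^2-] = 5.596 × 10^-4 / 0.02531 = 0.02211 mol/L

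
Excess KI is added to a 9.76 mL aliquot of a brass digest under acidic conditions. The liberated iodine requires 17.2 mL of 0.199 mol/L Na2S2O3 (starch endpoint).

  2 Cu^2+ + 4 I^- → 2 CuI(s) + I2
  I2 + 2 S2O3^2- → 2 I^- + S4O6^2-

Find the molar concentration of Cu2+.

0.351 mol/L

n(S2O3^2-) = 0.0172 × 0.199 = 3.42 × 10^-3 mol
n(I2) = n(S2O3^2-)/2 = 1.71 × 10^-3 mol
From the 2:1 ratio, n(Cu2+) in the aliquot = 2/1 × 1.71 × 10^-3 = 3.42 × 10^-3 mol
[Cu2+] = 3.42 × 10^-3 / 0.00976 = 0.351 mol/L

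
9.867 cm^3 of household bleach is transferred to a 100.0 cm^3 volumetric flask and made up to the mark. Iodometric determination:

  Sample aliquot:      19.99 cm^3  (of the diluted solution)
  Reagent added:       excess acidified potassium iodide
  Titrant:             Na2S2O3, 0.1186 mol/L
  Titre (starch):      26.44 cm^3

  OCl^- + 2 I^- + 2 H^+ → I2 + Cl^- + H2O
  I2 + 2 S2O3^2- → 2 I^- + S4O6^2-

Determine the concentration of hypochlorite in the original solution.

n(S2O3^2-) = 0.02644 × 0.1186 = 3.136 × 10^-3 mol
n(I2) = n(S2O3^2-)/2 = 1.568 × 10^-3 mol
n(OCl^-) in the aliquot = 1.568 × 10^-3 mol (1:1 ratio)
[OCl^-]_dilute = 1.568 × 10^-3 / 0.01999 = 0.07843 mol/L
[OCl^-]_original = 0.07843 × 100.0/9.867 = 0.7949 mol/L

0.7949 mol/L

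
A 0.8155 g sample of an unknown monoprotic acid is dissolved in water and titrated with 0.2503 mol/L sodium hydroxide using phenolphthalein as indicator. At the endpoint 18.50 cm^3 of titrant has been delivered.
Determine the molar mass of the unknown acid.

176.1 g/mol

n(NaOH) = 0.01850 L × 0.2503 mol/L = 4.631 × 10^-3 mol
n(HA) = 4.631 × 10^-3 mol (1:1 ratio)
M = m / n = 0.8155 g / 4.631 × 10^-3 mol = 176.1 g/mol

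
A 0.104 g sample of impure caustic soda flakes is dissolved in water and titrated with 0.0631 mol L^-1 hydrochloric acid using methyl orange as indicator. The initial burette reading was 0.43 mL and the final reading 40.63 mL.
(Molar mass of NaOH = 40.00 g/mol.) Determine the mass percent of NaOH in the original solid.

97.6 %

NaOH + HCl → NaCl + H2O
n(HCl) = 0.0402 L × 0.0631 mol/L = 2.54 × 10^-3 mol
n(NaOH) = 2.54 × 10^-3 mol (1:1 ratio)
mass of NaOH = 2.54 × 10^-3 × 40.00 g/mol = 0.101 g
% NaOH = 0.101 / 0.104 × 100 = 97.6 %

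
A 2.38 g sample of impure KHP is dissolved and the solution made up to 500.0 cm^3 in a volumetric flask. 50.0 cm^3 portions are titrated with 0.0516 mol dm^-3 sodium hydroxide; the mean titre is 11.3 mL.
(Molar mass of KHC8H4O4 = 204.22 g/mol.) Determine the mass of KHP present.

1.19 g

KHC8H4O4 + NaOH → KNaC8H4O4 + H2O
n(NaOH) per titration = 0.0113 × 0.0516 = 5.83 × 10^-4 mol
n(KHC8H4O4) in each aliquot = 5.83 × 10^-4 mol (1:1 ratio)
n(KHC8H4O4) in the whole flask = 5.83 × 10^-4 × 500.0/50.0 = 5.83 × 10^-3 mol
mass of KHC8H4O4 = 5.83 × 10^-3 × 204.22 = 1.19 g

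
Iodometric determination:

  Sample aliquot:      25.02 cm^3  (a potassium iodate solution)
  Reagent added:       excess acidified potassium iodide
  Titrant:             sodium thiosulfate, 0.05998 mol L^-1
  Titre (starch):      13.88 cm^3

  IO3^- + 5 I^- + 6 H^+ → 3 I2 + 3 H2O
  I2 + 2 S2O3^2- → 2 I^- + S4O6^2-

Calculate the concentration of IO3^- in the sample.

n(S2O3^2-) = 0.01388 × 0.05998 = 8.325 × 10^-4 mol
n(I2) = n(S2O3^2-)/2 = 4.163 × 10^-4 mol
From the 1:3 ratio, n(IO3^-) in the aliquot = 1/3 × 4.163 × 10^-4 = 1.388 × 10^-4 mol
[IO3^-] = 1.388 × 10^-4 / 0.02502 = 0.005546 mol/L

0.005546 mol/L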